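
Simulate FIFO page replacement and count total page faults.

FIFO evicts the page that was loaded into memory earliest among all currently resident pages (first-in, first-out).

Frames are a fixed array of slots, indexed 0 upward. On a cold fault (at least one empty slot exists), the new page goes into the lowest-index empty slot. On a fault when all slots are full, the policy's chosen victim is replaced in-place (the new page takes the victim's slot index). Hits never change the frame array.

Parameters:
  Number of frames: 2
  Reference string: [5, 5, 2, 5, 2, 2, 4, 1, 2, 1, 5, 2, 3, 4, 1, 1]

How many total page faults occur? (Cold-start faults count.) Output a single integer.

Step 0: ref 5 → FAULT, frames=[5,-]
Step 1: ref 5 → HIT, frames=[5,-]
Step 2: ref 2 → FAULT, frames=[5,2]
Step 3: ref 5 → HIT, frames=[5,2]
Step 4: ref 2 → HIT, frames=[5,2]
Step 5: ref 2 → HIT, frames=[5,2]
Step 6: ref 4 → FAULT (evict 5), frames=[4,2]
Step 7: ref 1 → FAULT (evict 2), frames=[4,1]
Step 8: ref 2 → FAULT (evict 4), frames=[2,1]
Step 9: ref 1 → HIT, frames=[2,1]
Step 10: ref 5 → FAULT (evict 1), frames=[2,5]
Step 11: ref 2 → HIT, frames=[2,5]
Step 12: ref 3 → FAULT (evict 2), frames=[3,5]
Step 13: ref 4 → FAULT (evict 5), frames=[3,4]
Step 14: ref 1 → FAULT (evict 3), frames=[1,4]
Step 15: ref 1 → HIT, frames=[1,4]
Total faults: 9

Answer: 9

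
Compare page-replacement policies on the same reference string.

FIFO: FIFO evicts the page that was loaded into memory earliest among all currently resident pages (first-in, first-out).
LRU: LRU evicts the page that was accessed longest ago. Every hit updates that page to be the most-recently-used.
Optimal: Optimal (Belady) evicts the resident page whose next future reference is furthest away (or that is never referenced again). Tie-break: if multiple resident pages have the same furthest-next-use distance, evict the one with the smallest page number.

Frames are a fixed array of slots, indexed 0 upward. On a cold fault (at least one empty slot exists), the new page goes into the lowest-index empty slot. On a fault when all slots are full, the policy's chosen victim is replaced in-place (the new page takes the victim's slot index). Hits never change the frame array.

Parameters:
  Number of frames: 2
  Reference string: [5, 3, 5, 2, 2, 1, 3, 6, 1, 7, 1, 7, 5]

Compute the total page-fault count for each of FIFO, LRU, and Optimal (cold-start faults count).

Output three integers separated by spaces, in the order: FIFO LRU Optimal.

--- FIFO ---
  step 0: ref 5 -> FAULT, frames=[5,-] (faults so far: 1)
  step 1: ref 3 -> FAULT, frames=[5,3] (faults so far: 2)
  step 2: ref 5 -> HIT, frames=[5,3] (faults so far: 2)
  step 3: ref 2 -> FAULT, evict 5, frames=[2,3] (faults so far: 3)
  step 4: ref 2 -> HIT, frames=[2,3] (faults so far: 3)
  step 5: ref 1 -> FAULT, evict 3, frames=[2,1] (faults so far: 4)
  step 6: ref 3 -> FAULT, evict 2, frames=[3,1] (faults so far: 5)
  step 7: ref 6 -> FAULT, evict 1, frames=[3,6] (faults so far: 6)
  step 8: ref 1 -> FAULT, evict 3, frames=[1,6] (faults so far: 7)
  step 9: ref 7 -> FAULT, evict 6, frames=[1,7] (faults so far: 8)
  step 10: ref 1 -> HIT, frames=[1,7] (faults so far: 8)
  step 11: ref 7 -> HIT, frames=[1,7] (faults so far: 8)
  step 12: ref 5 -> FAULT, evict 1, frames=[5,7] (faults so far: 9)
  FIFO total faults: 9
--- LRU ---
  step 0: ref 5 -> FAULT, frames=[5,-] (faults so far: 1)
  step 1: ref 3 -> FAULT, frames=[5,3] (faults so far: 2)
  step 2: ref 5 -> HIT, frames=[5,3] (faults so far: 2)
  step 3: ref 2 -> FAULT, evict 3, frames=[5,2] (faults so far: 3)
  step 4: ref 2 -> HIT, frames=[5,2] (faults so far: 3)
  step 5: ref 1 -> FAULT, evict 5, frames=[1,2] (faults so far: 4)
  step 6: ref 3 -> FAULT, evict 2, frames=[1,3] (faults so far: 5)
  step 7: ref 6 -> FAULT, evict 1, frames=[6,3] (faults so far: 6)
  step 8: ref 1 -> FAULT, evict 3, frames=[6,1] (faults so far: 7)
  step 9: ref 7 -> FAULT, evict 6, frames=[7,1] (faults so far: 8)
  step 10: ref 1 -> HIT, frames=[7,1] (faults so far: 8)
  step 11: ref 7 -> HIT, frames=[7,1] (faults so far: 8)
  step 12: ref 5 -> FAULT, evict 1, frames=[7,5] (faults so far: 9)
  LRU total faults: 9
--- Optimal ---
  step 0: ref 5 -> FAULT, frames=[5,-] (faults so far: 1)
  step 1: ref 3 -> FAULT, frames=[5,3] (faults so far: 2)
  step 2: ref 5 -> HIT, frames=[5,3] (faults so far: 2)
  step 3: ref 2 -> FAULT, evict 5, frames=[2,3] (faults so far: 3)
  step 4: ref 2 -> HIT, frames=[2,3] (faults so far: 3)
  step 5: ref 1 -> FAULT, evict 2, frames=[1,3] (faults so far: 4)
  step 6: ref 3 -> HIT, frames=[1,3] (faults so far: 4)
  step 7: ref 6 -> FAULT, evict 3, frames=[1,6] (faults so far: 5)
  step 8: ref 1 -> HIT, frames=[1,6] (faults so far: 5)
  step 9: ref 7 -> FAULT, evict 6, frames=[1,7] (faults so far: 6)
  step 10: ref 1 -> HIT, frames=[1,7] (faults so far: 6)
  step 11: ref 7 -> HIT, frames=[1,7] (faults so far: 6)
  step 12: ref 5 -> FAULT, evict 1, frames=[5,7] (faults so far: 7)
  Optimal total faults: 7

Answer: 9 9 7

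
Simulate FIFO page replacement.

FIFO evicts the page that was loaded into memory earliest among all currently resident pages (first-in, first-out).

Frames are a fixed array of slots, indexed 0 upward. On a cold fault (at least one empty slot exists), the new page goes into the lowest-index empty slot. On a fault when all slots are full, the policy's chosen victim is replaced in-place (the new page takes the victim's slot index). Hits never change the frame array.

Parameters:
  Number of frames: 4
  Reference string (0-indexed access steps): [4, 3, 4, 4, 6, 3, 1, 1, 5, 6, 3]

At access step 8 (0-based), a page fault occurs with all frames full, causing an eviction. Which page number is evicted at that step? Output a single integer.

Answer: 4

Derivation:
Step 0: ref 4 -> FAULT, frames=[4,-,-,-]
Step 1: ref 3 -> FAULT, frames=[4,3,-,-]
Step 2: ref 4 -> HIT, frames=[4,3,-,-]
Step 3: ref 4 -> HIT, frames=[4,3,-,-]
Step 4: ref 6 -> FAULT, frames=[4,3,6,-]
Step 5: ref 3 -> HIT, frames=[4,3,6,-]
Step 6: ref 1 -> FAULT, frames=[4,3,6,1]
Step 7: ref 1 -> HIT, frames=[4,3,6,1]
Step 8: ref 5 -> FAULT, evict 4, frames=[5,3,6,1]
At step 8: evicted page 4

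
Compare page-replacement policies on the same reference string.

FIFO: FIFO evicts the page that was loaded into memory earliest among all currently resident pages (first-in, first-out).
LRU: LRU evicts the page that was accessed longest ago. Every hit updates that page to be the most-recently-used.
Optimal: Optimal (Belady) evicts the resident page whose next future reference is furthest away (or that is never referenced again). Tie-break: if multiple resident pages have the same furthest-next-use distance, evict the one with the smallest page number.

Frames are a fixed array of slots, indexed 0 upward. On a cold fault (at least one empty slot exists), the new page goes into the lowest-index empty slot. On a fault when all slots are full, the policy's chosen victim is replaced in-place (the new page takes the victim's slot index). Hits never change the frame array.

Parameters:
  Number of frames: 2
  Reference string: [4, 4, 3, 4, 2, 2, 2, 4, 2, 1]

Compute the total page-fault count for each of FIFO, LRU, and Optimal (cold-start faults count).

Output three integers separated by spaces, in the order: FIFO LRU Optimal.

--- FIFO ---
  step 0: ref 4 -> FAULT, frames=[4,-] (faults so far: 1)
  step 1: ref 4 -> HIT, frames=[4,-] (faults so far: 1)
  step 2: ref 3 -> FAULT, frames=[4,3] (faults so far: 2)
  step 3: ref 4 -> HIT, frames=[4,3] (faults so far: 2)
  step 4: ref 2 -> FAULT, evict 4, frames=[2,3] (faults so far: 3)
  step 5: ref 2 -> HIT, frames=[2,3] (faults so far: 3)
  step 6: ref 2 -> HIT, frames=[2,3] (faults so far: 3)
  step 7: ref 4 -> FAULT, evict 3, frames=[2,4] (faults so far: 4)
  step 8: ref 2 -> HIT, frames=[2,4] (faults so far: 4)
  step 9: ref 1 -> FAULT, evict 2, frames=[1,4] (faults so far: 5)
  FIFO total faults: 5
--- LRU ---
  step 0: ref 4 -> FAULT, frames=[4,-] (faults so far: 1)
  step 1: ref 4 -> HIT, frames=[4,-] (faults so far: 1)
  step 2: ref 3 -> FAULT, frames=[4,3] (faults so far: 2)
  step 3: ref 4 -> HIT, frames=[4,3] (faults so far: 2)
  step 4: ref 2 -> FAULT, evict 3, frames=[4,2] (faults so far: 3)
  step 5: ref 2 -> HIT, frames=[4,2] (faults so far: 3)
  step 6: ref 2 -> HIT, frames=[4,2] (faults so far: 3)
  step 7: ref 4 -> HIT, frames=[4,2] (faults so far: 3)
  step 8: ref 2 -> HIT, frames=[4,2] (faults so far: 3)
  step 9: ref 1 -> FAULT, evict 4, frames=[1,2] (faults so far: 4)
  LRU total faults: 4
--- Optimal ---
  step 0: ref 4 -> FAULT, frames=[4,-] (faults so far: 1)
  step 1: ref 4 -> HIT, frames=[4,-] (faults so far: 1)
  step 2: ref 3 -> FAULT, frames=[4,3] (faults so far: 2)
  step 3: ref 4 -> HIT, frames=[4,3] (faults so far: 2)
  step 4: ref 2 -> FAULT, evict 3, frames=[4,2] (faults so far: 3)
  step 5: ref 2 -> HIT, frames=[4,2] (faults so far: 3)
  step 6: ref 2 -> HIT, frames=[4,2] (faults so far: 3)
  step 7: ref 4 -> HIT, frames=[4,2] (faults so far: 3)
  step 8: ref 2 -> HIT, frames=[4,2] (faults so far: 3)
  step 9: ref 1 -> FAULT, evict 2, frames=[4,1] (faults so far: 4)
  Optimal total faults: 4

Answer: 5 4 4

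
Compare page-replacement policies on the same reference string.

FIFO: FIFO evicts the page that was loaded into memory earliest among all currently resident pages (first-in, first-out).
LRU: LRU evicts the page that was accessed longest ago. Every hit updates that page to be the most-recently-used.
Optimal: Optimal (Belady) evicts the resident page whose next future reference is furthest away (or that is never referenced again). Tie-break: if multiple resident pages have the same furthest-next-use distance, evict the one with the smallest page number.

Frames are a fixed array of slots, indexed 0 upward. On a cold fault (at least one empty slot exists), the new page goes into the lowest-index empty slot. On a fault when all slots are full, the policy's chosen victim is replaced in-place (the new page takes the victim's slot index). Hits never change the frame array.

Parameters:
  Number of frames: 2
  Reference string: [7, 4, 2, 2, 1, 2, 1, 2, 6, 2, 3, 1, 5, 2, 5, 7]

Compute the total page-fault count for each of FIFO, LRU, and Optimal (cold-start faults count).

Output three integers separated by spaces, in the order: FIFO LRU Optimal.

Answer: 11 10 9

Derivation:
--- FIFO ---
  step 0: ref 7 -> FAULT, frames=[7,-] (faults so far: 1)
  step 1: ref 4 -> FAULT, frames=[7,4] (faults so far: 2)
  step 2: ref 2 -> FAULT, evict 7, frames=[2,4] (faults so far: 3)
  step 3: ref 2 -> HIT, frames=[2,4] (faults so far: 3)
  step 4: ref 1 -> FAULT, evict 4, frames=[2,1] (faults so far: 4)
  step 5: ref 2 -> HIT, frames=[2,1] (faults so far: 4)
  step 6: ref 1 -> HIT, frames=[2,1] (faults so far: 4)
  step 7: ref 2 -> HIT, frames=[2,1] (faults so far: 4)
  step 8: ref 6 -> FAULT, evict 2, frames=[6,1] (faults so far: 5)
  step 9: ref 2 -> FAULT, evict 1, frames=[6,2] (faults so far: 6)
  step 10: ref 3 -> FAULT, evict 6, frames=[3,2] (faults so far: 7)
  step 11: ref 1 -> FAULT, evict 2, frames=[3,1] (faults so far: 8)
  step 12: ref 5 -> FAULT, evict 3, frames=[5,1] (faults so far: 9)
  step 13: ref 2 -> FAULT, evict 1, frames=[5,2] (faults so far: 10)
  step 14: ref 5 -> HIT, frames=[5,2] (faults so far: 10)
  step 15: ref 7 -> FAULT, evict 5, frames=[7,2] (faults so far: 11)
  FIFO total faults: 11
--- LRU ---
  step 0: ref 7 -> FAULT, frames=[7,-] (faults so far: 1)
  step 1: ref 4 -> FAULT, frames=[7,4] (faults so far: 2)
  step 2: ref 2 -> FAULT, evict 7, frames=[2,4] (faults so far: 3)
  step 3: ref 2 -> HIT, frames=[2,4] (faults so far: 3)
  step 4: ref 1 -> FAULT, evict 4, frames=[2,1] (faults so far: 4)
  step 5: ref 2 -> HIT, frames=[2,1] (faults so far: 4)
  step 6: ref 1 -> HIT, frames=[2,1] (faults so far: 4)
  step 7: ref 2 -> HIT, frames=[2,1] (faults so far: 4)
  step 8: ref 6 -> FAULT, evict 1, frames=[2,6] (faults so far: 5)
  step 9: ref 2 -> HIT, frames=[2,6] (faults so far: 5)
  step 10: ref 3 -> FAULT, evict 6, frames=[2,3] (faults so far: 6)
  step 11: ref 1 -> FAULT, evict 2, frames=[1,3] (faults so far: 7)
  step 12: ref 5 -> FAULT, evict 3, frames=[1,5] (faults so far: 8)
  step 13: ref 2 -> FAULT, evict 1, frames=[2,5] (faults so far: 9)
  step 14: ref 5 -> HIT, frames=[2,5] (faults so far: 9)
  step 15: ref 7 -> FAULT, evict 2, frames=[7,5] (faults so far: 10)
  LRU total faults: 10
--- Optimal ---
  step 0: ref 7 -> FAULT, frames=[7,-] (faults so far: 1)
  step 1: ref 4 -> FAULT, frames=[7,4] (faults so far: 2)
  step 2: ref 2 -> FAULT, evict 4, frames=[7,2] (faults so far: 3)
  step 3: ref 2 -> HIT, frames=[7,2] (faults so far: 3)
  step 4: ref 1 -> FAULT, evict 7, frames=[1,2] (faults so far: 4)
  step 5: ref 2 -> HIT, frames=[1,2] (faults so far: 4)
  step 6: ref 1 -> HIT, frames=[1,2] (faults so far: 4)
  step 7: ref 2 -> HIT, frames=[1,2] (faults so far: 4)
  step 8: ref 6 -> FAULT, evict 1, frames=[6,2] (faults so far: 5)
  step 9: ref 2 -> HIT, frames=[6,2] (faults so far: 5)
  step 10: ref 3 -> FAULT, evict 6, frames=[3,2] (faults so far: 6)
  step 11: ref 1 -> FAULT, evict 3, frames=[1,2] (faults so far: 7)
  step 12: ref 5 -> FAULT, evict 1, frames=[5,2] (faults so far: 8)
  step 13: ref 2 -> HIT, frames=[5,2] (faults so far: 8)
  step 14: ref 5 -> HIT, frames=[5,2] (faults so far: 8)
  step 15: ref 7 -> FAULT, evict 2, frames=[5,7] (faults so far: 9)
  Optimal total faults: 9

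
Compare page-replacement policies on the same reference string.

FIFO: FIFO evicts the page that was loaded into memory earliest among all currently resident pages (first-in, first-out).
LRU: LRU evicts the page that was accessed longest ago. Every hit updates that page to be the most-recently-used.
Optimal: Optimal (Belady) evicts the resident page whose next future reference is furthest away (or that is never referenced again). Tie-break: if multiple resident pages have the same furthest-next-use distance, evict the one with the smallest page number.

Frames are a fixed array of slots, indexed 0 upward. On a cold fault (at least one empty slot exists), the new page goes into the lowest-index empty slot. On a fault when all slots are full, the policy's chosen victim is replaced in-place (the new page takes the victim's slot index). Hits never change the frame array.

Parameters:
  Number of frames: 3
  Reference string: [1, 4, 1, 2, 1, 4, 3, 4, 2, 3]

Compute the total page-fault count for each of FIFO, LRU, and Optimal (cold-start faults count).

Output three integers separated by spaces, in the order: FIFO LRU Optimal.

--- FIFO ---
  step 0: ref 1 -> FAULT, frames=[1,-,-] (faults so far: 1)
  step 1: ref 4 -> FAULT, frames=[1,4,-] (faults so far: 2)
  step 2: ref 1 -> HIT, frames=[1,4,-] (faults so far: 2)
  step 3: ref 2 -> FAULT, frames=[1,4,2] (faults so far: 3)
  step 4: ref 1 -> HIT, frames=[1,4,2] (faults so far: 3)
  step 5: ref 4 -> HIT, frames=[1,4,2] (faults so far: 3)
  step 6: ref 3 -> FAULT, evict 1, frames=[3,4,2] (faults so far: 4)
  step 7: ref 4 -> HIT, frames=[3,4,2] (faults so far: 4)
  step 8: ref 2 -> HIT, frames=[3,4,2] (faults so far: 4)
  step 9: ref 3 -> HIT, frames=[3,4,2] (faults so far: 4)
  FIFO total faults: 4
--- LRU ---
  step 0: ref 1 -> FAULT, frames=[1,-,-] (faults so far: 1)
  step 1: ref 4 -> FAULT, frames=[1,4,-] (faults so far: 2)
  step 2: ref 1 -> HIT, frames=[1,4,-] (faults so far: 2)
  step 3: ref 2 -> FAULT, frames=[1,4,2] (faults so far: 3)
  step 4: ref 1 -> HIT, frames=[1,4,2] (faults so far: 3)
  step 5: ref 4 -> HIT, frames=[1,4,2] (faults so far: 3)
  step 6: ref 3 -> FAULT, evict 2, frames=[1,4,3] (faults so far: 4)
  step 7: ref 4 -> HIT, frames=[1,4,3] (faults so far: 4)
  step 8: ref 2 -> FAULT, evict 1, frames=[2,4,3] (faults so far: 5)
  step 9: ref 3 -> HIT, frames=[2,4,3] (faults so far: 5)
  LRU total faults: 5
--- Optimal ---
  step 0: ref 1 -> FAULT, frames=[1,-,-] (faults so far: 1)
  step 1: ref 4 -> FAULT, frames=[1,4,-] (faults so far: 2)
  step 2: ref 1 -> HIT, frames=[1,4,-] (faults so far: 2)
  step 3: ref 2 -> FAULT, frames=[1,4,2] (faults so far: 3)
  step 4: ref 1 -> HIT, frames=[1,4,2] (faults so far: 3)
  step 5: ref 4 -> HIT, frames=[1,4,2] (faults so far: 3)
  step 6: ref 3 -> FAULT, evict 1, frames=[3,4,2] (faults so far: 4)
  step 7: ref 4 -> HIT, frames=[3,4,2] (faults so far: 4)
  step 8: ref 2 -> HIT, frames=[3,4,2] (faults so far: 4)
  step 9: ref 3 -> HIT, frames=[3,4,2] (faults so far: 4)
  Optimal total faults: 4

Answer: 4 5 4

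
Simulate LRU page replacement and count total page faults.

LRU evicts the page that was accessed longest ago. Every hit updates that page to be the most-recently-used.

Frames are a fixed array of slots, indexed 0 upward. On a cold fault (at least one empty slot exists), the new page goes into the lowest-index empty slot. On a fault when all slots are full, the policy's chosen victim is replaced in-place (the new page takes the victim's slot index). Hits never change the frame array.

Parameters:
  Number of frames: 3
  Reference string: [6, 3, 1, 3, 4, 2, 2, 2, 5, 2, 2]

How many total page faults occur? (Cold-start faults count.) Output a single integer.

Step 0: ref 6 → FAULT, frames=[6,-,-]
Step 1: ref 3 → FAULT, frames=[6,3,-]
Step 2: ref 1 → FAULT, frames=[6,3,1]
Step 3: ref 3 → HIT, frames=[6,3,1]
Step 4: ref 4 → FAULT (evict 6), frames=[4,3,1]
Step 5: ref 2 → FAULT (evict 1), frames=[4,3,2]
Step 6: ref 2 → HIT, frames=[4,3,2]
Step 7: ref 2 → HIT, frames=[4,3,2]
Step 8: ref 5 → FAULT (evict 3), frames=[4,5,2]
Step 9: ref 2 → HIT, frames=[4,5,2]
Step 10: ref 2 → HIT, frames=[4,5,2]
Total faults: 6

Answer: 6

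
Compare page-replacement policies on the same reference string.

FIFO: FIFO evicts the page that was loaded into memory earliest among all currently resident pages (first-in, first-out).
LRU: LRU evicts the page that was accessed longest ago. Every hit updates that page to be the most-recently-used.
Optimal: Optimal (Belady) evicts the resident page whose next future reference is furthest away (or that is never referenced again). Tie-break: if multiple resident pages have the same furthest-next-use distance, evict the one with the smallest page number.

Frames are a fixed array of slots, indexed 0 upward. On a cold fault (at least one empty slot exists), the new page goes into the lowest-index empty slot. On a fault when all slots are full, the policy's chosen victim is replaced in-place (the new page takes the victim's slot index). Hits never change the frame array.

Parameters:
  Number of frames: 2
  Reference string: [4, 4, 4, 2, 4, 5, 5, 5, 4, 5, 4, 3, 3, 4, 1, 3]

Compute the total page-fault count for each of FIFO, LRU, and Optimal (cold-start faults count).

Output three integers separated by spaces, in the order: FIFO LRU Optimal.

Answer: 6 6 5

Derivation:
--- FIFO ---
  step 0: ref 4 -> FAULT, frames=[4,-] (faults so far: 1)
  step 1: ref 4 -> HIT, frames=[4,-] (faults so far: 1)
  step 2: ref 4 -> HIT, frames=[4,-] (faults so far: 1)
  step 3: ref 2 -> FAULT, frames=[4,2] (faults so far: 2)
  step 4: ref 4 -> HIT, frames=[4,2] (faults so far: 2)
  step 5: ref 5 -> FAULT, evict 4, frames=[5,2] (faults so far: 3)
  step 6: ref 5 -> HIT, frames=[5,2] (faults so far: 3)
  step 7: ref 5 -> HIT, frames=[5,2] (faults so far: 3)
  step 8: ref 4 -> FAULT, evict 2, frames=[5,4] (faults so far: 4)
  step 9: ref 5 -> HIT, frames=[5,4] (faults so far: 4)
  step 10: ref 4 -> HIT, frames=[5,4] (faults so far: 4)
  step 11: ref 3 -> FAULT, evict 5, frames=[3,4] (faults so far: 5)
  step 12: ref 3 -> HIT, frames=[3,4] (faults so far: 5)
  step 13: ref 4 -> HIT, frames=[3,4] (faults so far: 5)
  step 14: ref 1 -> FAULT, evict 4, frames=[3,1] (faults so far: 6)
  step 15: ref 3 -> HIT, frames=[3,1] (faults so far: 6)
  FIFO total faults: 6
--- LRU ---
  step 0: ref 4 -> FAULT, frames=[4,-] (faults so far: 1)
  step 1: ref 4 -> HIT, frames=[4,-] (faults so far: 1)
  step 2: ref 4 -> HIT, frames=[4,-] (faults so far: 1)
  step 3: ref 2 -> FAULT, frames=[4,2] (faults so far: 2)
  step 4: ref 4 -> HIT, frames=[4,2] (faults so far: 2)
  step 5: ref 5 -> FAULT, evict 2, frames=[4,5] (faults so far: 3)
  step 6: ref 5 -> HIT, frames=[4,5] (faults so far: 3)
  step 7: ref 5 -> HIT, frames=[4,5] (faults so far: 3)
  step 8: ref 4 -> HIT, frames=[4,5] (faults so far: 3)
  step 9: ref 5 -> HIT, frames=[4,5] (faults so far: 3)
  step 10: ref 4 -> HIT, frames=[4,5] (faults so far: 3)
  step 11: ref 3 -> FAULT, evict 5, frames=[4,3] (faults so far: 4)
  step 12: ref 3 -> HIT, frames=[4,3] (faults so far: 4)
  step 13: ref 4 -> HIT, frames=[4,3] (faults so far: 4)
  step 14: ref 1 -> FAULT, evict 3, frames=[4,1] (faults so far: 5)
  step 15: ref 3 -> FAULT, evict 4, frames=[3,1] (faults so far: 6)
  LRU total faults: 6
--- Optimal ---
  step 0: ref 4 -> FAULT, frames=[4,-] (faults so far: 1)
  step 1: ref 4 -> HIT, frames=[4,-] (faults so far: 1)
  step 2: ref 4 -> HIT, frames=[4,-] (faults so far: 1)
  step 3: ref 2 -> FAULT, frames=[4,2] (faults so far: 2)
  step 4: ref 4 -> HIT, frames=[4,2] (faults so far: 2)
  step 5: ref 5 -> FAULT, evict 2, frames=[4,5] (faults so far: 3)
  step 6: ref 5 -> HIT, frames=[4,5] (faults so far: 3)
  step 7: ref 5 -> HIT, frames=[4,5] (faults so far: 3)
  step 8: ref 4 -> HIT, frames=[4,5] (faults so far: 3)
  step 9: ref 5 -> HIT, frames=[4,5] (faults so far: 3)
  step 10: ref 4 -> HIT, frames=[4,5] (faults so far: 3)
  step 11: ref 3 -> FAULT, evict 5, frames=[4,3] (faults so far: 4)
  step 12: ref 3 -> HIT, frames=[4,3] (faults so far: 4)
  step 13: ref 4 -> HIT, frames=[4,3] (faults so far: 4)
  step 14: ref 1 -> FAULT, evict 4, frames=[1,3] (faults so far: 5)
  step 15: ref 3 -> HIT, frames=[1,3] (faults so far: 5)
  Optimal total faults: 5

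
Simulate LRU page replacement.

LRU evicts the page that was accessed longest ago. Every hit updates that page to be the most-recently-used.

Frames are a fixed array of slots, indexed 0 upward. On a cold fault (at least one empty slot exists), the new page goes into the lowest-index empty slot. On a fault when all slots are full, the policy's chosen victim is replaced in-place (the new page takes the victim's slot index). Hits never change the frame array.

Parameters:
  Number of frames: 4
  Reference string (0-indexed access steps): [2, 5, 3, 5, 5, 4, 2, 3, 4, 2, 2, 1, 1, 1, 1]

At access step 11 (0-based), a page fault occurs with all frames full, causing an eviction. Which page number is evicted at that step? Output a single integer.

Step 0: ref 2 -> FAULT, frames=[2,-,-,-]
Step 1: ref 5 -> FAULT, frames=[2,5,-,-]
Step 2: ref 3 -> FAULT, frames=[2,5,3,-]
Step 3: ref 5 -> HIT, frames=[2,5,3,-]
Step 4: ref 5 -> HIT, frames=[2,5,3,-]
Step 5: ref 4 -> FAULT, frames=[2,5,3,4]
Step 6: ref 2 -> HIT, frames=[2,5,3,4]
Step 7: ref 3 -> HIT, frames=[2,5,3,4]
Step 8: ref 4 -> HIT, frames=[2,5,3,4]
Step 9: ref 2 -> HIT, frames=[2,5,3,4]
Step 10: ref 2 -> HIT, frames=[2,5,3,4]
Step 11: ref 1 -> FAULT, evict 5, frames=[2,1,3,4]
At step 11: evicted page 5

Answer: 5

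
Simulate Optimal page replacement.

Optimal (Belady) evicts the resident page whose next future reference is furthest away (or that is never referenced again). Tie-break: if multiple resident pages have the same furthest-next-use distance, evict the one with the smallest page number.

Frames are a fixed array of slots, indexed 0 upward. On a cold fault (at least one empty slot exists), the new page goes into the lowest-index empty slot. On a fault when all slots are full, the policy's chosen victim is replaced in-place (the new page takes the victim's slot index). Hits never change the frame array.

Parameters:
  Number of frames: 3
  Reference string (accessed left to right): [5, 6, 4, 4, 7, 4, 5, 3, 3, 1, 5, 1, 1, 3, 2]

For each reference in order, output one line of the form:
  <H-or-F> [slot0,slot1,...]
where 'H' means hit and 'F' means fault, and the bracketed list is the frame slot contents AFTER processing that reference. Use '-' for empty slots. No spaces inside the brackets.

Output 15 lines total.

F [5,-,-]
F [5,6,-]
F [5,6,4]
H [5,6,4]
F [5,7,4]
H [5,7,4]
H [5,7,4]
F [5,7,3]
H [5,7,3]
F [5,1,3]
H [5,1,3]
H [5,1,3]
H [5,1,3]
H [5,1,3]
F [5,2,3]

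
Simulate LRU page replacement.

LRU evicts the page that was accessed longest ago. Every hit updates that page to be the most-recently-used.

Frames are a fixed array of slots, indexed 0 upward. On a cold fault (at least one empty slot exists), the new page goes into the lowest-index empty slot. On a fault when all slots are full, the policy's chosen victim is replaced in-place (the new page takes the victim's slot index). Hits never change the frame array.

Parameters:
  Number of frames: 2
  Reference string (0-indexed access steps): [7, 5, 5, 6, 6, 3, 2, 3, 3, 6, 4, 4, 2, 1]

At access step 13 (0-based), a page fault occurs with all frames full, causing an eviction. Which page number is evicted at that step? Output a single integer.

Step 0: ref 7 -> FAULT, frames=[7,-]
Step 1: ref 5 -> FAULT, frames=[7,5]
Step 2: ref 5 -> HIT, frames=[7,5]
Step 3: ref 6 -> FAULT, evict 7, frames=[6,5]
Step 4: ref 6 -> HIT, frames=[6,5]
Step 5: ref 3 -> FAULT, evict 5, frames=[6,3]
Step 6: ref 2 -> FAULT, evict 6, frames=[2,3]
Step 7: ref 3 -> HIT, frames=[2,3]
Step 8: ref 3 -> HIT, frames=[2,3]
Step 9: ref 6 -> FAULT, evict 2, frames=[6,3]
Step 10: ref 4 -> FAULT, evict 3, frames=[6,4]
Step 11: ref 4 -> HIT, frames=[6,4]
Step 12: ref 2 -> FAULT, evict 6, frames=[2,4]
Step 13: ref 1 -> FAULT, evict 4, frames=[2,1]
At step 13: evicted page 4

Answer: 4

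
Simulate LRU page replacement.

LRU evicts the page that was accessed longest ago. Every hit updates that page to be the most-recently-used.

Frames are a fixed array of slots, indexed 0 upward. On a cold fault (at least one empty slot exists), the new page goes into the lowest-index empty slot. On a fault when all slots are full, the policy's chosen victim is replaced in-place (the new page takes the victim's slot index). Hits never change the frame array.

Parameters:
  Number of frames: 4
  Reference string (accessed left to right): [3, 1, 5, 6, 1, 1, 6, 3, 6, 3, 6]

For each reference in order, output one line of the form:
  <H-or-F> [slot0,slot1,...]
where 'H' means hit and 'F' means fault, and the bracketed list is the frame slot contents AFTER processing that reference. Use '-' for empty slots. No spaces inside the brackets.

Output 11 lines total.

F [3,-,-,-]
F [3,1,-,-]
F [3,1,5,-]
F [3,1,5,6]
H [3,1,5,6]
H [3,1,5,6]
H [3,1,5,6]
H [3,1,5,6]
H [3,1,5,6]
H [3,1,5,6]
H [3,1,5,6]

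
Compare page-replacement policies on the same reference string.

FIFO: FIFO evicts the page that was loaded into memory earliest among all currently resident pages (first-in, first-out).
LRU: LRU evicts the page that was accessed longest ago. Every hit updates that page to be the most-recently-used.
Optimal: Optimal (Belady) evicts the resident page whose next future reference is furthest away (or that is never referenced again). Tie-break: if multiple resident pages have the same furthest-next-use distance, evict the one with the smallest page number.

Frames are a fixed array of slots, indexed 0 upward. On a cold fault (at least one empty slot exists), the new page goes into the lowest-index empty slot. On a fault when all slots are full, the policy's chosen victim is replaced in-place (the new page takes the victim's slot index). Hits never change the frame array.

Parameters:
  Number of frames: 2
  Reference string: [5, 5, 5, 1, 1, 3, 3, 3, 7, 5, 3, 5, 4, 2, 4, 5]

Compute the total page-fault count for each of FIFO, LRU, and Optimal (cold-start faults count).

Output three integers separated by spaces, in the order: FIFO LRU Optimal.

--- FIFO ---
  step 0: ref 5 -> FAULT, frames=[5,-] (faults so far: 1)
  step 1: ref 5 -> HIT, frames=[5,-] (faults so far: 1)
  step 2: ref 5 -> HIT, frames=[5,-] (faults so far: 1)
  step 3: ref 1 -> FAULT, frames=[5,1] (faults so far: 2)
  step 4: ref 1 -> HIT, frames=[5,1] (faults so far: 2)
  step 5: ref 3 -> FAULT, evict 5, frames=[3,1] (faults so far: 3)
  step 6: ref 3 -> HIT, frames=[3,1] (faults so far: 3)
  step 7: ref 3 -> HIT, frames=[3,1] (faults so far: 3)
  step 8: ref 7 -> FAULT, evict 1, frames=[3,7] (faults so far: 4)
  step 9: ref 5 -> FAULT, evict 3, frames=[5,7] (faults so far: 5)
  step 10: ref 3 -> FAULT, evict 7, frames=[5,3] (faults so far: 6)
  step 11: ref 5 -> HIT, frames=[5,3] (faults so far: 6)
  step 12: ref 4 -> FAULT, evict 5, frames=[4,3] (faults so far: 7)
  step 13: ref 2 -> FAULT, evict 3, frames=[4,2] (faults so far: 8)
  step 14: ref 4 -> HIT, frames=[4,2] (faults so far: 8)
  step 15: ref 5 -> FAULT, evict 4, frames=[5,2] (faults so far: 9)
  FIFO total faults: 9
--- LRU ---
  step 0: ref 5 -> FAULT, frames=[5,-] (faults so far: 1)
  step 1: ref 5 -> HIT, frames=[5,-] (faults so far: 1)
  step 2: ref 5 -> HIT, frames=[5,-] (faults so far: 1)
  step 3: ref 1 -> FAULT, frames=[5,1] (faults so far: 2)
  step 4: ref 1 -> HIT, frames=[5,1] (faults so far: 2)
  step 5: ref 3 -> FAULT, evict 5, frames=[3,1] (faults so far: 3)
  step 6: ref 3 -> HIT, frames=[3,1] (faults so far: 3)
  step 7: ref 3 -> HIT, frames=[3,1] (faults so far: 3)
  step 8: ref 7 -> FAULT, evict 1, frames=[3,7] (faults so far: 4)
  step 9: ref 5 -> FAULT, evict 3, frames=[5,7] (faults so far: 5)
  step 10: ref 3 -> FAULT, evict 7, frames=[5,3] (faults so far: 6)
  step 11: ref 5 -> HIT, frames=[5,3] (faults so far: 6)
  step 12: ref 4 -> FAULT, evict 3, frames=[5,4] (faults so far: 7)
  step 13: ref 2 -> FAULT, evict 5, frames=[2,4] (faults so far: 8)
  step 14: ref 4 -> HIT, frames=[2,4] (faults so far: 8)
  step 15: ref 5 -> FAULT, evict 2, frames=[5,4] (faults so far: 9)
  LRU total faults: 9
--- Optimal ---
  step 0: ref 5 -> FAULT, frames=[5,-] (faults so far: 1)
  step 1: ref 5 -> HIT, frames=[5,-] (faults so far: 1)
  step 2: ref 5 -> HIT, frames=[5,-] (faults so far: 1)
  step 3: ref 1 -> FAULT, frames=[5,1] (faults so far: 2)
  step 4: ref 1 -> HIT, frames=[5,1] (faults so far: 2)
  step 5: ref 3 -> FAULT, evict 1, frames=[5,3] (faults so far: 3)
  step 6: ref 3 -> HIT, frames=[5,3] (faults so far: 3)
  step 7: ref 3 -> HIT, frames=[5,3] (faults so far: 3)
  step 8: ref 7 -> FAULT, evict 3, frames=[5,7] (faults so far: 4)
  step 9: ref 5 -> HIT, frames=[5,7] (faults so far: 4)
  step 10: ref 3 -> FAULT, evict 7, frames=[5,3] (faults so far: 5)
  step 11: ref 5 -> HIT, frames=[5,3] (faults so far: 5)
  step 12: ref 4 -> FAULT, evict 3, frames=[5,4] (faults so far: 6)
  step 13: ref 2 -> FAULT, evict 5, frames=[2,4] (faults so far: 7)
  step 14: ref 4 -> HIT, frames=[2,4] (faults so far: 7)
  step 15: ref 5 -> FAULT, evict 2, frames=[5,4] (faults so far: 8)
  Optimal total faults: 8

Answer: 9 9 8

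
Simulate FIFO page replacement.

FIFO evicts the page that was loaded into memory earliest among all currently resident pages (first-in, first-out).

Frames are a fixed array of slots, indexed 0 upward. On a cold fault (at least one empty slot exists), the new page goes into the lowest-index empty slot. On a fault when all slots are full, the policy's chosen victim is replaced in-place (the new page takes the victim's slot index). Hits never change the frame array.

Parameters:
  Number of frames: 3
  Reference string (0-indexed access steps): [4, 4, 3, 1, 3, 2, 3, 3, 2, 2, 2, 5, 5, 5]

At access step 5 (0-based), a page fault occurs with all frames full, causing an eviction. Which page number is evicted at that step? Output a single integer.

Answer: 4

Derivation:
Step 0: ref 4 -> FAULT, frames=[4,-,-]
Step 1: ref 4 -> HIT, frames=[4,-,-]
Step 2: ref 3 -> FAULT, frames=[4,3,-]
Step 3: ref 1 -> FAULT, frames=[4,3,1]
Step 4: ref 3 -> HIT, frames=[4,3,1]
Step 5: ref 2 -> FAULT, evict 4, frames=[2,3,1]
At step 5: evicted page 4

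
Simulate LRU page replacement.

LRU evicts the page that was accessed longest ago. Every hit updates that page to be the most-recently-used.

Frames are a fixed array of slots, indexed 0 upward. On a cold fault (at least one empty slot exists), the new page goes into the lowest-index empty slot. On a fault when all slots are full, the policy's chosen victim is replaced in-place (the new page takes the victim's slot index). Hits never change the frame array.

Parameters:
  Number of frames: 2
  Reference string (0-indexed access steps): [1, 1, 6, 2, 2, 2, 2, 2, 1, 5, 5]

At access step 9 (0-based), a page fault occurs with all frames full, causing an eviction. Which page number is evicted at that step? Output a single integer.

Answer: 2

Derivation:
Step 0: ref 1 -> FAULT, frames=[1,-]
Step 1: ref 1 -> HIT, frames=[1,-]
Step 2: ref 6 -> FAULT, frames=[1,6]
Step 3: ref 2 -> FAULT, evict 1, frames=[2,6]
Step 4: ref 2 -> HIT, frames=[2,6]
Step 5: ref 2 -> HIT, frames=[2,6]
Step 6: ref 2 -> HIT, frames=[2,6]
Step 7: ref 2 -> HIT, frames=[2,6]
Step 8: ref 1 -> FAULT, evict 6, frames=[2,1]
Step 9: ref 5 -> FAULT, evict 2, frames=[5,1]
At step 9: evicted page 2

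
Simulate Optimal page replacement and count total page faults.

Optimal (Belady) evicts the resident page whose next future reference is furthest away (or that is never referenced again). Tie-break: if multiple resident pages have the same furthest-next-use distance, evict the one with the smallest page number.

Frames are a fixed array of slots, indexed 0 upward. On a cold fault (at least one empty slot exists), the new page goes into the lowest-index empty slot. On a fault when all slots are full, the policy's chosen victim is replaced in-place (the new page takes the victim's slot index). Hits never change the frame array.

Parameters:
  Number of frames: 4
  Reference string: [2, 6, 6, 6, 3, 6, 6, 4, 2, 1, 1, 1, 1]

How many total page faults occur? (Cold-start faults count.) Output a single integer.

Step 0: ref 2 → FAULT, frames=[2,-,-,-]
Step 1: ref 6 → FAULT, frames=[2,6,-,-]
Step 2: ref 6 → HIT, frames=[2,6,-,-]
Step 3: ref 6 → HIT, frames=[2,6,-,-]
Step 4: ref 3 → FAULT, frames=[2,6,3,-]
Step 5: ref 6 → HIT, frames=[2,6,3,-]
Step 6: ref 6 → HIT, frames=[2,6,3,-]
Step 7: ref 4 → FAULT, frames=[2,6,3,4]
Step 8: ref 2 → HIT, frames=[2,6,3,4]
Step 9: ref 1 → FAULT (evict 2), frames=[1,6,3,4]
Step 10: ref 1 → HIT, frames=[1,6,3,4]
Step 11: ref 1 → HIT, frames=[1,6,3,4]
Step 12: ref 1 → HIT, frames=[1,6,3,4]
Total faults: 5

Answer: 5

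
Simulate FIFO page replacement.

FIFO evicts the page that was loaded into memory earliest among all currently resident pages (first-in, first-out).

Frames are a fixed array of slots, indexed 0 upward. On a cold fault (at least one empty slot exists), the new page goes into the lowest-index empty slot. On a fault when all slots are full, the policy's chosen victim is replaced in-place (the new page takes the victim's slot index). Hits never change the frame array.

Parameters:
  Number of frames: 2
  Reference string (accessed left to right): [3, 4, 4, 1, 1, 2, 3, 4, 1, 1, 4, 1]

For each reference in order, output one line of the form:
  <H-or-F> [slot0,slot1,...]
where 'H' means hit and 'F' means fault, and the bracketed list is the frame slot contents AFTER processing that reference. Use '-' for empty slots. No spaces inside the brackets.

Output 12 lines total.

F [3,-]
F [3,4]
H [3,4]
F [1,4]
H [1,4]
F [1,2]
F [3,2]
F [3,4]
F [1,4]
H [1,4]
H [1,4]
H [1,4]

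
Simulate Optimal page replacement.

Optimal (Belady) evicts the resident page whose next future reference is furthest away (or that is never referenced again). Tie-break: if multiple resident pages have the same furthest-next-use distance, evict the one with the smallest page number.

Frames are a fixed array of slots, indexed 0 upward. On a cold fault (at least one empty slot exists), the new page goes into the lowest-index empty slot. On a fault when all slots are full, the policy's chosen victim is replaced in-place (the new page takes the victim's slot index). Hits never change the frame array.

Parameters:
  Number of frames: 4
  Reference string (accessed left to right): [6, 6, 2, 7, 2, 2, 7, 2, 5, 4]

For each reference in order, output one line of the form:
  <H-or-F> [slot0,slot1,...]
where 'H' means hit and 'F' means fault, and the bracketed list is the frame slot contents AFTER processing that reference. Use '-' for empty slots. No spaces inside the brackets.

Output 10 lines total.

F [6,-,-,-]
H [6,-,-,-]
F [6,2,-,-]
F [6,2,7,-]
H [6,2,7,-]
H [6,2,7,-]
H [6,2,7,-]
H [6,2,7,-]
F [6,2,7,5]
F [6,4,7,5]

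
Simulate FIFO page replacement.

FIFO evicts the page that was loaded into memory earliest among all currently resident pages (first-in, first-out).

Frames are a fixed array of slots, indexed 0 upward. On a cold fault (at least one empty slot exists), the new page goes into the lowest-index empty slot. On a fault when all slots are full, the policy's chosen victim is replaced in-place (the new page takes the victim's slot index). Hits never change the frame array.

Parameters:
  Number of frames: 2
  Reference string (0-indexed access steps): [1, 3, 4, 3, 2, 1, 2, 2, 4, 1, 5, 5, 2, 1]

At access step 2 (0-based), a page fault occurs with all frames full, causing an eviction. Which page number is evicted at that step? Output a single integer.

Answer: 1

Derivation:
Step 0: ref 1 -> FAULT, frames=[1,-]
Step 1: ref 3 -> FAULT, frames=[1,3]
Step 2: ref 4 -> FAULT, evict 1, frames=[4,3]
At step 2: evicted page 1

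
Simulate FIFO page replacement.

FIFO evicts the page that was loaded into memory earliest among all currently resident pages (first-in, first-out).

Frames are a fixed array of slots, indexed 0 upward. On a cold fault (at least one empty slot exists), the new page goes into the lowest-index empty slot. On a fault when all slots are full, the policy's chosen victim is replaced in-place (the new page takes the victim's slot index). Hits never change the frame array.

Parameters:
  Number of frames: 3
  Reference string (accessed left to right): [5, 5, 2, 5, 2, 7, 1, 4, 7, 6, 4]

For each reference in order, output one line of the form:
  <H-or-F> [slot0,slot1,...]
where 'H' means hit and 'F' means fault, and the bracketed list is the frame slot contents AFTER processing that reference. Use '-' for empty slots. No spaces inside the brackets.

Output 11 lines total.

F [5,-,-]
H [5,-,-]
F [5,2,-]
H [5,2,-]
H [5,2,-]
F [5,2,7]
F [1,2,7]
F [1,4,7]
H [1,4,7]
F [1,4,6]
H [1,4,6]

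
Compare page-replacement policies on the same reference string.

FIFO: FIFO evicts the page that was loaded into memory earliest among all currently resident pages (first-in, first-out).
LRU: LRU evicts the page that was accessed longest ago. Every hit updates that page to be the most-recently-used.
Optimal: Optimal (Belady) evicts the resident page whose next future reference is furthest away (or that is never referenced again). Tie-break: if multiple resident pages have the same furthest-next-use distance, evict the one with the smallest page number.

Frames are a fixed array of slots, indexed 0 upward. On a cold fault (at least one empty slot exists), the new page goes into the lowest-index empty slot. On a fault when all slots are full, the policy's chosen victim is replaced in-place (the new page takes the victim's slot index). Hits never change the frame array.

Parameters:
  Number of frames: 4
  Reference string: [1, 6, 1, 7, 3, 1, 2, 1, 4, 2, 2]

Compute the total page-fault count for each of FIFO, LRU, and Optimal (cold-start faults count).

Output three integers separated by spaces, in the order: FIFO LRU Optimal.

--- FIFO ---
  step 0: ref 1 -> FAULT, frames=[1,-,-,-] (faults so far: 1)
  step 1: ref 6 -> FAULT, frames=[1,6,-,-] (faults so far: 2)
  step 2: ref 1 -> HIT, frames=[1,6,-,-] (faults so far: 2)
  step 3: ref 7 -> FAULT, frames=[1,6,7,-] (faults so far: 3)
  step 4: ref 3 -> FAULT, frames=[1,6,7,3] (faults so far: 4)
  step 5: ref 1 -> HIT, frames=[1,6,7,3] (faults so far: 4)
  step 6: ref 2 -> FAULT, evict 1, frames=[2,6,7,3] (faults so far: 5)
  step 7: ref 1 -> FAULT, evict 6, frames=[2,1,7,3] (faults so far: 6)
  step 8: ref 4 -> FAULT, evict 7, frames=[2,1,4,3] (faults so far: 7)
  step 9: ref 2 -> HIT, frames=[2,1,4,3] (faults so far: 7)
  step 10: ref 2 -> HIT, frames=[2,1,4,3] (faults so far: 7)
  FIFO total faults: 7
--- LRU ---
  step 0: ref 1 -> FAULT, frames=[1,-,-,-] (faults so far: 1)
  step 1: ref 6 -> FAULT, frames=[1,6,-,-] (faults so far: 2)
  step 2: ref 1 -> HIT, frames=[1,6,-,-] (faults so far: 2)
  step 3: ref 7 -> FAULT, frames=[1,6,7,-] (faults so far: 3)
  step 4: ref 3 -> FAULT, frames=[1,6,7,3] (faults so far: 4)
  step 5: ref 1 -> HIT, frames=[1,6,7,3] (faults so far: 4)
  step 6: ref 2 -> FAULT, evict 6, frames=[1,2,7,3] (faults so far: 5)
  step 7: ref 1 -> HIT, frames=[1,2,7,3] (faults so far: 5)
  step 8: ref 4 -> FAULT, evict 7, frames=[1,2,4,3] (faults so far: 6)
  step 9: ref 2 -> HIT, frames=[1,2,4,3] (faults so far: 6)
  step 10: ref 2 -> HIT, frames=[1,2,4,3] (faults so far: 6)
  LRU total faults: 6
--- Optimal ---
  step 0: ref 1 -> FAULT, frames=[1,-,-,-] (faults so far: 1)
  step 1: ref 6 -> FAULT, frames=[1,6,-,-] (faults so far: 2)
  step 2: ref 1 -> HIT, frames=[1,6,-,-] (faults so far: 2)
  step 3: ref 7 -> FAULT, frames=[1,6,7,-] (faults so far: 3)
  step 4: ref 3 -> FAULT, frames=[1,6,7,3] (faults so far: 4)
  step 5: ref 1 -> HIT, frames=[1,6,7,3] (faults so far: 4)
  step 6: ref 2 -> FAULT, evict 3, frames=[1,6,7,2] (faults so far: 5)
  step 7: ref 1 -> HIT, frames=[1,6,7,2] (faults so far: 5)
  step 8: ref 4 -> FAULT, evict 1, frames=[4,6,7,2] (faults so far: 6)
  step 9: ref 2 -> HIT, frames=[4,6,7,2] (faults so far: 6)
  step 10: ref 2 -> HIT, frames=[4,6,7,2] (faults so far: 6)
  Optimal total faults: 6

Answer: 7 6 6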